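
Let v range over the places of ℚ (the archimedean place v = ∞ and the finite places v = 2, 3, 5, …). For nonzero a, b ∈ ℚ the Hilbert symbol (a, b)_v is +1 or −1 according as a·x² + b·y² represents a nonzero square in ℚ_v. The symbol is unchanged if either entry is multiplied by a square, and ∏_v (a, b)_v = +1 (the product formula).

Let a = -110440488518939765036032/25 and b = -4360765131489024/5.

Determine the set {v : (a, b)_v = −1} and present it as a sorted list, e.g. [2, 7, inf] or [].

(a, b) ≡ (-761917, -2755) mod (ℚ^×)²; places V = {2, 3, 5, 7, 13, 19, 29, 43, 47, ∞}.
(a,b)_7: α=2, u≡3; β=0, v≡3 (mod 7); (3|7)=-1, (3|7)=-1; sign (−1)^0·-1^0·-1^2 = +1.
(a,b)_43: α=3, u≡17; β=2, v≡9 (mod 43); (17|43)=+1, (9|43)=+1; sign (−1)^0·+1^2·+1^3 = +1.
(a,b)_47: α=3, u≡36; β=2, v≡27 (mod 47); (36|47)=+1, (27|47)=+1; sign (−1)^0·+1^2·+1^3 = +1.
(a,b)_5: α=-2, u≡3; β=-1, v≡1 (mod 5); (3|5)=-1, (1|5)=+1; sign (−1)^0·-1^-1·+1^-2 = -1.
(a,b)_19: α=0, u≡10; β=1, v≡1 (mod 19); (10|19)=-1, (1|19)=+1; sign (−1)^0·-1^1·+1^0 = -1.
(a,b)_2: α=10, β=8; u≡3, v≡5 (mod 8); ε(u)ε(v)=1·0, αω(v)=10·1, βω(u)=8·1; sum ≡ 0  ⇒  +1.
(a,b)_∞: sgn(-761917)=−, sgn(-2755)=−, so -1.
(a,b)_13: α=1, u≡11; β=0, v≡3 (mod 13); (11|13)=-1, (3|13)=+1; sign (−1)^0·-1^0·+1^1 = +1.
(a,b)_29: α=5, u≡9; β=3, v≡18 (mod 29); (9|29)=+1, (18|29)=-1; sign (−1)^0·+1^3·-1^5 = -1.
(a,b)_3: α=0, u≡2; β=2, v≡2 (mod 3); (2|3)=-1, (2|3)=-1; sign (−1)^0·-1^2·-1^0 = +1.
|Ram(-761917, -2755)| = 4, even; anisotropic at {5, 19, 29, ∞}.

[5, 19, 29, inf]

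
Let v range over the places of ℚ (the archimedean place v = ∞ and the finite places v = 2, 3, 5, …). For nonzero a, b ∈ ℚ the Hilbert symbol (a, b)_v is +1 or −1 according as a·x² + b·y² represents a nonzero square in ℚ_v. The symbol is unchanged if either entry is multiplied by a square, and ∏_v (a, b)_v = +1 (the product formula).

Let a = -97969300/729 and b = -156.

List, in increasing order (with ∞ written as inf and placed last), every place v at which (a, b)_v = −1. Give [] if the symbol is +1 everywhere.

Mod squares: a ≡ -5797, b ≡ -39. Check v ∈ {∞, 2, 3, 5, 11, 13, 17, 31}.
v=11: a=11^1·(≡5), b=11^0·(≡9) mod 11; (5|11)=+1, (9|11)=+1; (−1)^{1·0·5}·(+1)^0·(+1)^1 = +1.
v=31: a=31^1·(≡21), b=31^0·(≡30) mod 31; (21|31)=-1, (30|31)=-1; (−1)^{1·0·15}·(-1)^0·(-1)^1 = -1.
v=∞: -5797 < 0 and -39 < 0  ⇒  (a,b)_∞ = -1.
v=2: v_2(a)=2, v_2(b)=2; units ≡ 3, 1 (mod 8); ε·ε+αω+βω = 1·0+2·0+2·1 ≡ 0  ⇒  (a,b)_2 = +1.
v=13: a=13^2·(≡9), b=13^1·(≡1) mod 13; (9|13)=+1, (1|13)=+1; (−1)^{2·1·6}·(+1)^1·(+1)^2 = +1.
v=3: a=3^-6·(≡2), b=3^1·(≡2) mod 3; (2|3)=-1, (2|3)=-1; (−1)^{-6·1·1}·(-1)^1·(-1)^-6 = -1.
v=17: a=17^1·(≡1), b=17^0·(≡14) mod 17; (1|17)=+1, (14|17)=-1; (−1)^{1·0·8}·(+1)^0·(-1)^1 = -1.
v=5: a=5^2·(≡2), b=5^0·(≡4) mod 5; (2|5)=-1, (4|5)=+1; (−1)^{2·0·2}·(-1)^0·(+1)^2 = +1.
(-5797, -39 / ℚ) ramifies at {3, 17, 31, ∞}: a division algebra.

[3, 17, 31, inf]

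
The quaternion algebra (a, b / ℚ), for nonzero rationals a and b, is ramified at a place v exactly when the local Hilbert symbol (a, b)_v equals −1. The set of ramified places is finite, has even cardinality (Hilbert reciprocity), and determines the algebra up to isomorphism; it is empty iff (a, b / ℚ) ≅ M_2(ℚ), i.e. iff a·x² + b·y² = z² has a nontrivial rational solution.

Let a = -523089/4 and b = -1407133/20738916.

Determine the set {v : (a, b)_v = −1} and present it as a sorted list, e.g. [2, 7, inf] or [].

[2, 13, 23, inf]

(a, b) ≡ (-161, -13) mod (ℚ^×)²; places V = {2, 3, 7, 11, 13, 19, 23, 47, ∞}.
(a,b)_7: α=1, u≡3; β=2, v≡2 (mod 7); (3|7)=-1, (2|7)=+1; sign (−1)^0·-1^2·+1^1 = +1.
(a,b)_23: α=1, u≡1; β=-2, v≡14 (mod 23); (1|23)=+1, (14|23)=-1; sign (−1)^0·+1^-2·-1^1 = -1.
(a,b)_13: α=0, u≡11; β=1, v≡12 (mod 13); (11|13)=-1, (12|13)=+1; sign (−1)^0·-1^1·+1^0 = -1.
(a,b)_∞: sgn(-161)=−, sgn(-13)=−, so -1.
(a,b)_11: α=0, u≡4; β=-2, v≡4 (mod 11); (4|11)=+1, (4|11)=+1; sign (−1)^0·+1^-2·+1^0 = +1.
(a,b)_3: α=2, u≡1; β=-4, v≡2 (mod 3); (1|3)=+1, (2|3)=-1; sign (−1)^0·+1^-4·-1^2 = +1.
(a,b)_47: α=0, u≡17; β=2, v≡14 (mod 47); (17|47)=+1, (14|47)=+1; sign (−1)^0·+1^2·+1^0 = +1.
(a,b)_19: α=2, u≡13; β=0, v≡6 (mod 19); (13|19)=-1, (6|19)=+1; sign (−1)^0·-1^0·+1^2 = +1.
(a,b)_2: α=-2, β=-2; u≡7, v≡3 (mod 8); ε(u)ε(v)=1·1, αω(v)=-2·1, βω(u)=-2·0; sum ≡ 1  ⇒  -1.
(-161, -13 / ℚ) ramifies at {2, 13, 23, ∞}: a division algebra.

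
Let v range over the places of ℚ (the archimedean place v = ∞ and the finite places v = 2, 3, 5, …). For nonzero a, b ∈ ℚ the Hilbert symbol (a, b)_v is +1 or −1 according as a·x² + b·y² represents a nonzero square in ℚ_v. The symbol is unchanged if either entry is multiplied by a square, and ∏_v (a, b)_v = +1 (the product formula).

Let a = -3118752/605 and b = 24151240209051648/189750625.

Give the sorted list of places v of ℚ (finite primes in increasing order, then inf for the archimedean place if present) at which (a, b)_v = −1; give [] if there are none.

(a, b) ≡ (-2210, 3) mod (ℚ^×)²; places V = {2, 3, 5, 7, 11, 13, 17, 19, 29, ∞}.
(a,b)_17: α=1, u≡11; β=4, v≡12 (mod 17); (11|17)=-1, (12|17)=-1; sign (−1)^0·-1^4·-1^1 = -1.
(a,b)_11: α=-2, u≡9; β=2, v≡1 (mod 11); (9|11)=+1, (1|11)=+1; sign (−1)^0·+1^2·+1^-2 = +1.
(a,b)_19: α=0, u≡18; β=-2, v≡3 (mod 19); (18|19)=-1, (3|19)=-1; sign (−1)^0·-1^-2·-1^0 = +1.
(a,b)_29: α=0, u≡23; β=-2, v≡2 (mod 29); (23|29)=+1, (2|29)=-1; sign (−1)^0·+1^-2·-1^0 = +1.
(a,b)_5: α=-1, u≡3; β=-4, v≡3 (mod 5); (3|5)=-1, (3|5)=-1; sign (−1)^0·-1^-4·-1^-1 = -1.
(a,b)_13: α=1, u≡9; β=0, v≡9 (mod 13); (9|13)=+1, (9|13)=+1; sign (−1)^0·+1^0·+1^1 = +1.
(a,b)_∞: sgn(-2210)=−, sgn(3)=+, so +1.
(a,b)_7: α=2, u≡1; β=4, v≡5 (mod 7); (1|7)=+1, (5|7)=-1; sign (−1)^0·+1^4·-1^2 = +1.
(a,b)_2: α=5, β=12; u≡7, v≡3 (mod 8); ε(u)ε(v)=1·1, αω(v)=5·1, βω(u)=12·0; sum ≡ 0  ⇒  +1.
(a,b)_3: α=2, u≡1; β=5, v≡1 (mod 3); (1|3)=+1, (1|3)=+1; sign (−1)^0·+1^5·+1^2 = +1.
|Ram(-2210, 3)| = 2, even; anisotropic at {5, 17}.

[5, 17]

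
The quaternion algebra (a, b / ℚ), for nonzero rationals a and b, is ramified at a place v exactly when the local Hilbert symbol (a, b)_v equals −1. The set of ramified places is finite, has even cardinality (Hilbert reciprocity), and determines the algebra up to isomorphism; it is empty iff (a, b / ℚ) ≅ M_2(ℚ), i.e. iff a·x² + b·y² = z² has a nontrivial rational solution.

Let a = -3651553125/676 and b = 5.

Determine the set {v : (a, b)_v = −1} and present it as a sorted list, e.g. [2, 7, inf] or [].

(a, b) ≡ (-5365, 5) mod (ℚ^×)²; places V = {2, 3, 5, 11, 13, 29, 37, ∞}.
(a,b)_11: α=2, u≡9; β=0, v≡5 (mod 11); (9|11)=+1, (5|11)=+1; sign (−1)^0·+1^0·+1^2 = +1.
(a,b)_29: α=1, u≡19; β=0, v≡5 (mod 29); (19|29)=-1, (5|29)=+1; sign (−1)^0·-1^0·+1^1 = +1.
(a,b)_37: α=1, u≡3; β=0, v≡5 (mod 37); (3|37)=+1, (5|37)=-1; sign (−1)^0·+1^0·-1^1 = -1.
(a,b)_2: α=-2, β=0; u≡3, v≡5 (mod 8); ε(u)ε(v)=1·0, αω(v)=-2·1, βω(u)=0·1; sum ≡ 0  ⇒  +1.
(a,b)_3: α=2, u≡2; β=0, v≡2 (mod 3); (2|3)=-1, (2|3)=-1; sign (−1)^0·-1^0·-1^2 = +1.
(a,b)_∞: sgn(-5365)=−, sgn(5)=+, so +1.
(a,b)_5: α=5, u≡3; β=1, v≡1 (mod 5); (3|5)=-1, (1|5)=+1; sign (−1)^0·-1^1·+1^5 = -1.
(a,b)_13: α=-2, u≡10; β=0, v≡5 (mod 13); (10|13)=+1, (5|13)=-1; sign (−1)^0·+1^0·-1^-2 = +1.
Ram(-5365, 5) = {5, 37}; no ℚ_5-point on the conic.

[5, 37]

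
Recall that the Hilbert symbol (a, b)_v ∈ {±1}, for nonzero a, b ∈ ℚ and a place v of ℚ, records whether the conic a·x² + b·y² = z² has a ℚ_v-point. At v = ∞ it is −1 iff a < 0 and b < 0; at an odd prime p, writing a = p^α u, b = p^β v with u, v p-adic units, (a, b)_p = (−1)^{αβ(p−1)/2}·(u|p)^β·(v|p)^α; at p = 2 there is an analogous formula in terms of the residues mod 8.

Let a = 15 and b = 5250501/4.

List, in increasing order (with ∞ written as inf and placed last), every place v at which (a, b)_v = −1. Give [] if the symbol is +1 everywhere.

Mod squares: a ≡ 15, b ≡ 64821. Check v ∈ {∞, 2, 3, 5, 17, 31, 41}.
v=17: a=17^0·(≡15), b=17^1·(≡12) mod 17; (15|17)=+1, (12|17)=-1; (−1)^{0·1·8}·(+1)^1·(-1)^0 = +1.
v=5: a=5^1·(≡3), b=5^0·(≡4) mod 5; (3|5)=-1, (4|5)=+1; (−1)^{1·0·2}·(-1)^0·(+1)^1 = +1.
v=2: v_2(a)=0, v_2(b)=-2; units ≡ 7, 5 (mod 8); ε·ε+αω+βω = 1·0+0·1+-2·0 ≡ 0  ⇒  (a,b)_2 = +1.
v=3: a=3^1·(≡2), b=3^5·(≡1) mod 3; (2|3)=-1, (1|3)=+1; (−1)^{1·5·1}·(-1)^5·(+1)^1 = +1.
v=∞: 15 > 0 and 64821 > 0  ⇒  (a,b)_∞ = +1.
v=41: a=41^0·(≡15), b=41^1·(≡25) mod 41; (15|41)=-1, (25|41)=+1; (−1)^{0·1·20}·(-1)^1·(+1)^0 = -1.
v=31: a=31^0·(≡15), b=31^1·(≡20) mod 31; (15|31)=-1, (20|31)=+1; (−1)^{0·1·15}·(-1)^1·(+1)^0 = -1.
Ram(15, 64821) = {31, 41}; no ℚ_31-point on the conic.

[31, 41]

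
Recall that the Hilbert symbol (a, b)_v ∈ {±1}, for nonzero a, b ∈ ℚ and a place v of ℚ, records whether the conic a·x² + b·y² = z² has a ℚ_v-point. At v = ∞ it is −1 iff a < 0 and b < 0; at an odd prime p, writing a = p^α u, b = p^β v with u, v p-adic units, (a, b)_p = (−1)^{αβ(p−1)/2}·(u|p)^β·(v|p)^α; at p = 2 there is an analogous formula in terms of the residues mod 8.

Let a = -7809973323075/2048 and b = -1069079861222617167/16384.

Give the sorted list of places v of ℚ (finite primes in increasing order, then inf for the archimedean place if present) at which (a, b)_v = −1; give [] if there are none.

[7, 17, 23, inf]

Mod squares: a ≡ -22134, b ≡ -23. Check v ∈ {∞, 2, 3, 5, 7, 11, 17, 23, 31}.
v=∞: -22134 < 0 and -23 < 0  ⇒  (a,b)_∞ = -1.
v=3: a=3^3·(≡2), b=3^2·(≡1) mod 3; (2|3)=-1, (1|3)=+1; (−1)^{3·2·1}·(-1)^2·(+1)^3 = +1.
v=31: a=31^1·(≡30), b=31^2·(≡25) mod 31; (30|31)=-1, (25|31)=+1; (−1)^{1·2·15}·(-1)^2·(+1)^1 = +1.
v=2: v_2(a)=-11, v_2(b)=-14; units ≡ 5, 1 (mod 8); ε·ε+αω+βω = 0·0+-11·0+-14·1 ≡ 0  ⇒  (a,b)_2 = +1.
v=17: a=17^1·(≡3), b=17^2·(≡12) mod 17; (3|17)=-1, (12|17)=-1; (−1)^{1·2·8}·(-1)^2·(-1)^1 = -1.
v=7: a=7^3·(≡2), b=7^4·(≡6) mod 7; (2|7)=+1, (6|7)=-1; (−1)^{3·4·3}·(+1)^4·(-1)^3 = -1.
v=11: a=11^2·(≡4), b=11^4·(≡10) mod 11; (4|11)=+1, (10|11)=-1; (−1)^{2·4·5}·(+1)^4·(-1)^2 = +1.
v=23: a=23^2·(≡15), b=23^3·(≡14) mod 23; (15|23)=-1, (14|23)=-1; (−1)^{2·3·11}·(-1)^3·(-1)^2 = -1.
v=5: a=5^2·(≡4), b=5^0·(≡2) mod 5; (4|5)=+1, (2|5)=-1; (−1)^{2·0·2}·(+1)^0·(-1)^2 = +1.
(-22134, -23 / ℚ) ramifies at {7, 17, 23, ∞}: a division algebra.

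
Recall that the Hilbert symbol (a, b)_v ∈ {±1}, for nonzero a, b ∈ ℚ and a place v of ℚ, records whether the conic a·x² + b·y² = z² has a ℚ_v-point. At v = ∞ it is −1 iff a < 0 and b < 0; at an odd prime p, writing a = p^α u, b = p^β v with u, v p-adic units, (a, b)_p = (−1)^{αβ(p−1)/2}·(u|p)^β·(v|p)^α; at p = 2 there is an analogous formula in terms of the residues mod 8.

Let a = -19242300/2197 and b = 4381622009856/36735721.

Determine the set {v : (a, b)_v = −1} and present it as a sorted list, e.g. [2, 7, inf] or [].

[2, 7]

(a, b) ≡ (-51051, 3094) mod (ℚ^×)²; places V = {2, 3, 5, 7, 11, 13, 17, 19, 29, ∞}.
(a,b)_7: α=3, u≡2; β=5, v≡4 (mod 7); (2|7)=+1, (4|7)=+1; sign (−1)^1·+1^5·+1^3 = -1.
(a,b)_29: α=0, u≡19; β=-2, v≡4 (mod 29); (19|29)=-1, (4|29)=+1; sign (−1)^0·-1^-2·+1^0 = +1.
(a,b)_2: α=2, β=17; u≡5, v≡3 (mod 8); ε(u)ε(v)=0·1, αω(v)=2·1, βω(u)=17·1; sum ≡ 1  ⇒  -1.
(a,b)_11: α=1, u≡1; β=-2, v≡3 (mod 11); (1|11)=+1, (3|11)=+1; sign (−1)^0·+1^-2·+1^1 = +1.
(a,b)_13: α=-3, u≡1; β=1, v≡4 (mod 13); (1|13)=+1, (4|13)=+1; sign (−1)^0·+1^1·+1^-3 = +1.
(a,b)_17: α=1, u≡7; β=1, v≡11 (mod 17); (7|17)=-1, (11|17)=-1; sign (−1)^0·-1^1·-1^1 = +1.
(a,b)_3: α=1, u≡2; β=2, v≡1 (mod 3); (2|3)=-1, (1|3)=+1; sign (−1)^0·-1^2·+1^1 = +1.
(a,b)_19: α=0, u≡18; β=-2, v≡11 (mod 19); (18|19)=-1, (11|19)=+1; sign (−1)^0·-1^-2·+1^0 = +1.
(a,b)_5: α=2, u≡4; β=0, v≡1 (mod 5); (4|5)=+1, (1|5)=+1; sign (−1)^0·+1^0·+1^2 = +1.
(a,b)_∞: sgn(-51051)=−, sgn(3094)=+, so +1.
Ram(-51051, 3094) = {2, 7}; no ℚ_2-point on the conic.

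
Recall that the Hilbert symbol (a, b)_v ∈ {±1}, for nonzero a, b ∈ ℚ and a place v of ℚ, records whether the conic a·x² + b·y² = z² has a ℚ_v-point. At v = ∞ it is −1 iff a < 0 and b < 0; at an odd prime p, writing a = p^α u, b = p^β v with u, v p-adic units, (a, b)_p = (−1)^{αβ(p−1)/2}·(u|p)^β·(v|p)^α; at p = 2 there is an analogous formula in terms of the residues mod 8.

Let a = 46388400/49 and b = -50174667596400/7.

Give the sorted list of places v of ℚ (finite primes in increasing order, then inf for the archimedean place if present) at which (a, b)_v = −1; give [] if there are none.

(a, b) ≡ (115971, -913690617) mod (ℚ^×)²; places V = {2, 3, 5, 7, 23, 29, 31, 37, 41, 43, ∞}.
(a,b)_∞: sgn(115971)=+, sgn(-913690617)=−, so +1.
(a,b)_29: α=1, u≡27; β=1, v≡25 (mod 29); (27|29)=-1, (25|29)=+1; sign (−1)^0·-1^1·+1^1 = -1.
(a,b)_3: α=1, u≡2; β=1, v≡1 (mod 3); (2|3)=-1, (1|3)=+1; sign (−1)^1·-1^1·+1^1 = +1.
(a,b)_7: α=-2, u≡2; β=-1, v≡3 (mod 7); (2|7)=+1, (3|7)=-1; sign (−1)^0·+1^-1·-1^-2 = +1.
(a,b)_43: α=1, u≡17; β=1, v≡33 (mod 43); (17|43)=+1, (33|43)=-1; sign (−1)^1·+1^1·-1^1 = +1.
(a,b)_37: α=0, u≡14; β=1, v≡2 (mod 37); (14|37)=-1, (2|37)=-1; sign (−1)^0·-1^1·-1^0 = -1.
(a,b)_41: α=0, u≡2; β=1, v≡35 (mod 41); (2|41)=+1, (35|41)=-1; sign (−1)^0·+1^1·-1^0 = +1.
(a,b)_23: α=0, u≡15; β=1, v≡12 (mod 23); (15|23)=-1, (12|23)=+1; sign (−1)^0·-1^1·+1^0 = -1.
(a,b)_31: α=1, u≡12; β=2, v≡20 (mod 31); (12|31)=-1, (20|31)=+1; sign (−1)^0·-1^2·+1^1 = +1.
(a,b)_5: α=2, u≡4; β=2, v≡2 (mod 5); (4|5)=+1, (2|5)=-1; sign (−1)^0·+1^2·-1^2 = +1.
(a,b)_2: α=4, β=4; u≡3, v≡7 (mod 8); ε(u)ε(v)=1·1, αω(v)=4·0, βω(u)=4·1; sum ≡ 1  ⇒  -1.
(115971, -913690617 / ℚ) ramifies at {2, 23, 29, 37}: a division algebra.

[2, 23, 29, 37]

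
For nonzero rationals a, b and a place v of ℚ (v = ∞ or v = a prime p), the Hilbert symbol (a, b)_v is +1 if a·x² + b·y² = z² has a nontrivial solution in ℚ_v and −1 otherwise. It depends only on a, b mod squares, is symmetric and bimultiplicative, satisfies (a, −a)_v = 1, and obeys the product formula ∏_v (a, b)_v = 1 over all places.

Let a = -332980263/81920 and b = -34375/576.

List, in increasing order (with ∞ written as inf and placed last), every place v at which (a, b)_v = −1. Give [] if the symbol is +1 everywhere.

(a, b) ≡ (-35, -55) mod (ℚ^×)²; places V = {2, 3, 5, 7, 11, 19, ∞}.
(a,b)_3: α=2, u≡1; β=-2, v≡2 (mod 3); (1|3)=+1, (2|3)=-1; sign (−1)^0·+1^-2·-1^2 = +1.
(a,b)_∞: sgn(-35)=−, sgn(-55)=−, so -1.
(a,b)_19: α=2, u≡13; β=0, v≡12 (mod 19); (13|19)=-1, (12|19)=-1; sign (−1)^0·-1^0·-1^2 = +1.
(a,b)_11: α=4, u≡9; β=1, v≡8 (mod 11); (9|11)=+1, (8|11)=-1; sign (−1)^0·+1^1·-1^4 = +1.
(a,b)_5: α=-1, u≡3; β=5, v≡4 (mod 5); (3|5)=-1, (4|5)=+1; sign (−1)^0·-1^5·+1^-1 = -1.
(a,b)_2: α=-14, β=-6; u≡5, v≡1 (mod 8); ε(u)ε(v)=0·0, αω(v)=-14·0, βω(u)=-6·1; sum ≡ 0  ⇒  +1.
(a,b)_7: α=1, u≡4; β=0, v≡1 (mod 7); (4|7)=+1, (1|7)=+1; sign (−1)^0·+1^0·+1^1 = +1.
|Ram(-35, -55)| = 2, even; anisotropic at {5, ∞}.

[5, inf]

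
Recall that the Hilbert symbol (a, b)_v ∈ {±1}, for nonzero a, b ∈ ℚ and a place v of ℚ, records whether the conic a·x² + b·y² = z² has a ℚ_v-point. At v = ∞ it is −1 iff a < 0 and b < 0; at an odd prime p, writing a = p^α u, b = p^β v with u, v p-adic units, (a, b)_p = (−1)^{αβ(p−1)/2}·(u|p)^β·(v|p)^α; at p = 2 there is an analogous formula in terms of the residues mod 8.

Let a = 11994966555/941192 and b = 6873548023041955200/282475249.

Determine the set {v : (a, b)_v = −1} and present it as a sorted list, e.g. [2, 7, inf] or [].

(a, b) ≡ (390, 22) mod (ℚ^×)²; places V = {2, 3, 5, 7, 11, 13, 17, 19, 23, 31, ∞}.
(a,b)_∞: sgn(390)=+, sgn(22)=+, so +1.
(a,b)_5: α=1, u≡3; β=2, v≡2 (mod 5); (3|5)=-1, (2|5)=-1; sign (−1)^0·-1^2·-1^1 = -1.
(a,b)_2: α=-3, β=7; u≡3, v≡3 (mod 8); ε(u)ε(v)=1·1, αω(v)=-3·1, βω(u)=7·1; sum ≡ 1  ⇒  -1.
(a,b)_11: α=2, u≡1; β=3, v≡7 (mod 11); (1|11)=+1, (7|11)=-1; sign (−1)^0·+1^3·-1^2 = +1.
(a,b)_31: α=2, u≡8; β=0, v≡6 (mod 31); (8|31)=+1, (6|31)=-1; sign (−1)^0·+1^0·-1^2 = +1.
(a,b)_17: α=0, u≡4; β=2, v≡12 (mod 17); (4|17)=+1, (12|17)=-1; sign (−1)^0·+1^2·-1^0 = +1.
(a,b)_7: α=-6, u≡5; β=-10, v≡1 (mod 7); (5|7)=-1, (1|7)=+1; sign (−1)^0·-1^-10·+1^-6 = +1.
(a,b)_23: α=2, u≡17; β=2, v≡21 (mod 23); (17|23)=-1, (21|23)=-1; sign (−1)^0·-1^2·-1^2 = +1.
(a,b)_3: α=1, u≡1; β=4, v≡1 (mod 3); (1|3)=+1, (1|3)=+1; sign (−1)^0·+1^4·+1^1 = +1.
(a,b)_13: α=1, u≡9; β=0, v≡9 (mod 13); (9|13)=+1, (9|13)=+1; sign (−1)^0·+1^0·+1^1 = +1.
(a,b)_19: α=0, u≡10; β=4, v≡2 (mod 19); (10|19)=-1, (2|19)=-1; sign (−1)^0·-1^4·-1^0 = +1.
(390, 22 / ℚ) ramifies at {2, 5}: a division algebra.

[2, 5]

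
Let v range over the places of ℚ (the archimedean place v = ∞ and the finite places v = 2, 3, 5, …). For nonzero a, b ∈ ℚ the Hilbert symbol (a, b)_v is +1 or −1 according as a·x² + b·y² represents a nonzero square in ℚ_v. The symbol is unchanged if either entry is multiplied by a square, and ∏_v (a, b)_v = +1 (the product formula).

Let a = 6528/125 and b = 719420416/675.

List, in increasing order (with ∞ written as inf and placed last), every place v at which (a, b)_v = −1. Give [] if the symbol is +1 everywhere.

[2, 5]

(a, b) ≡ (510, 7293) mod (ℚ^×)²; places V = {2, 3, 5, 11, 13, 17, ∞}.
(a,b)_∞: sgn(510)=+, sgn(7293)=+, so +1.
(a,b)_5: α=-3, u≡3; β=-2, v≡3 (mod 5); (3|5)=-1, (3|5)=-1; sign (−1)^0·-1^-2·-1^-3 = -1.
(a,b)_3: α=1, u≡2; β=-3, v≡1 (mod 3); (2|3)=-1, (1|3)=+1; sign (−1)^1·-1^-3·+1^1 = +1.
(a,b)_13: α=0, u≡10; β=1, v≡6 (mod 13); (10|13)=+1, (6|13)=-1; sign (−1)^0·+1^1·-1^0 = +1.
(a,b)_2: α=7, β=10; u≡7, v≡5 (mod 8); ε(u)ε(v)=1·0, αω(v)=7·1, βω(u)=10·0; sum ≡ 1  ⇒  -1.
(a,b)_17: α=1, u≡13; β=3, v≡8 (mod 17); (13|17)=+1, (8|17)=+1; sign (−1)^0·+1^3·+1^1 = +1.
(a,b)_11: α=0, u≡4; β=1, v≡9 (mod 11); (4|11)=+1, (9|11)=+1; sign (−1)^0·+1^1·+1^0 = +1.
(510, 7293 / ℚ) ramifies at {2, 5}: a division algebra.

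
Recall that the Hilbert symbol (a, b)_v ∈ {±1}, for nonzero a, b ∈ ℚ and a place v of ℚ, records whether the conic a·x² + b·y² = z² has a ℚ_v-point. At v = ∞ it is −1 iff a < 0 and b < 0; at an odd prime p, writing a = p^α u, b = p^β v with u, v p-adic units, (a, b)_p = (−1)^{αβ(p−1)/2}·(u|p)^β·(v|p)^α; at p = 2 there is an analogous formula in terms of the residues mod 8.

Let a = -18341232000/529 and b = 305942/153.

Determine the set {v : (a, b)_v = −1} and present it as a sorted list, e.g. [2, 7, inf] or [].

(a, b) ≡ (-67830, 3094) mod (ℚ^×)²; places V = {2, 3, 5, 7, 13, 17, 19, 23, 41, ∞}.
(a,b)_19: α=1, u≡18; β=0, v≡4 (mod 19); (18|19)=-1, (4|19)=+1; sign (−1)^0·-1^0·+1^1 = +1.
(a,b)_17: α=1, u≡12; β=-1, v≡3 (mod 17); (12|17)=-1, (3|17)=-1; sign (−1)^0·-1^-1·-1^1 = +1.
(a,b)_23: α=-2, u≡10; β=0, v≡12 (mod 23); (10|23)=-1, (12|23)=+1; sign (−1)^0·-1^0·+1^-2 = +1.
(a,b)_3: α=1, u≡1; β=-2, v≡1 (mod 3); (1|3)=+1, (1|3)=+1; sign (−1)^0·+1^-2·+1^1 = +1.
(a,b)_7: α=1, u≡5; β=1, v≡2 (mod 7); (5|7)=-1, (2|7)=+1; sign (−1)^1·-1^1·+1^1 = +1.
(a,b)_2: α=7, β=1; u≡5, v≡3 (mod 8); ε(u)ε(v)=0·1, αω(v)=7·1, βω(u)=1·1; sum ≡ 0  ⇒  +1.
(a,b)_13: α=2, u≡12; β=1, v≡3 (mod 13); (12|13)=+1, (3|13)=+1; sign (−1)^0·+1^1·+1^2 = +1.
(a,b)_5: α=3, u≡1; β=0, v≡4 (mod 5); (1|5)=+1, (4|5)=+1; sign (−1)^0·+1^0·+1^3 = +1.
(a,b)_∞: sgn(-67830)=−, sgn(3094)=+, so +1.
(a,b)_41: α=0, u≡20; β=2, v≡17 (mod 41); (20|41)=+1, (17|41)=-1; sign (−1)^0·+1^2·-1^0 = +1.
Every local symbol is +1, so the conic -67830·x² + 3094·y² = z² has ℚ_v-points for all v and hence a ℚ-point; (a, b / ℚ) ≅ M_2(ℚ).

[]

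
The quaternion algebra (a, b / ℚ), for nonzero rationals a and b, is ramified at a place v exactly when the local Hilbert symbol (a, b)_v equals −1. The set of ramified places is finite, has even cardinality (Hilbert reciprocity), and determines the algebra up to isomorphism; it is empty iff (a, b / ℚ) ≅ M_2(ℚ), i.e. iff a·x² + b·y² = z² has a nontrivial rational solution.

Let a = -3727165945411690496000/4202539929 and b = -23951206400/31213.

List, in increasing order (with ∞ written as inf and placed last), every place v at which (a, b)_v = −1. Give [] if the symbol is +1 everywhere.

Mod squares: a ≡ -215, b ≡ -6578. Check v ∈ {∞, 2, 3, 5, 7, 11, 13, 23, 43}.
v=5: a=5^3·(≡3), b=5^2·(≡3) mod 5; (3|5)=-1, (3|5)=-1; (−1)^{3·2·2}·(-1)^2·(-1)^3 = -1.
v=11: a=11^2·(≡9), b=11^1·(≡10) mod 11; (9|11)=+1, (10|11)=-1; (−1)^{2·1·5}·(+1)^1·(-1)^2 = +1.
v=13: a=13^2·(≡5), b=13^-1·(≡1) mod 13; (5|13)=-1, (1|13)=+1; (−1)^{2·-1·6}·(-1)^-1·(+1)^2 = -1.
v=3: a=3^-6·(≡1), b=3^0·(≡1) mod 3; (1|3)=+1, (1|3)=+1; (−1)^{-6·0·1}·(+1)^0·(+1)^-6 = +1.
v=∞: -215 < 0 and -6578 < 0  ⇒  (a,b)_∞ = -1.
v=2: v_2(a)=16, v_2(b)=11; units ≡ 1, 7 (mod 8); ε·ε+αω+βω = 0·1+16·0+11·0 ≡ 0  ⇒  (a,b)_2 = +1.
v=23: a=23^4·(≡21), b=23^1·(≡16) mod 23; (21|23)=-1, (16|23)=+1; (−1)^{4·1·11}·(-1)^1·(+1)^4 = -1.
v=7: a=7^-8·(≡1), b=7^-4·(≡2) mod 7; (1|7)=+1, (2|7)=+1; (−1)^{-8·-4·3}·(+1)^-4·(+1)^-8 = +1.
v=43: a=43^3·(≡10), b=43^2·(≡13) mod 43; (10|43)=+1, (13|43)=+1; (−1)^{3·2·21}·(+1)^2·(+1)^3 = +1.
|Ram(-215, -6578)| = 4, even; anisotropic at {5, 13, 23, ∞}.

[5, 13, 23, inf]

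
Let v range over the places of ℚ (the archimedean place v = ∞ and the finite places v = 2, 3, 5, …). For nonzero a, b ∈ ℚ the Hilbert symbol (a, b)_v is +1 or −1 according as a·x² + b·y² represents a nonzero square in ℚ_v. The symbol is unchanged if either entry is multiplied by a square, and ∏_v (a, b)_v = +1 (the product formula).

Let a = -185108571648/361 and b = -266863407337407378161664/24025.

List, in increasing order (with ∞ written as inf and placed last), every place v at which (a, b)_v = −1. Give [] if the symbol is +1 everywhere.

Mod squares: a ≡ -22, b ≡ -4389. Check v ∈ {∞, 2, 3, 5, 7, 11, 13, 19, 23, 31}.
v=13: a=13^2·(≡1), b=13^2·(≡6) mod 13; (1|13)=+1, (6|13)=-1; (−1)^{2·2·6}·(+1)^2·(-1)^2 = +1.
v=3: a=3^4·(≡2), b=3^7·(≡1) mod 3; (2|3)=-1, (1|3)=+1; (−1)^{4·7·1}·(-1)^7·(+1)^4 = -1.
v=11: a=11^1·(≡1), b=11^3·(≡2) mod 11; (1|11)=+1, (2|11)=-1; (−1)^{1·3·5}·(+1)^3·(-1)^1 = +1.
v=∞: -22 < 0 and -4389 < 0  ⇒  (a,b)_∞ = -1.
v=2: v_2(a)=9, v_2(b)=16; units ≡ 5, 3 (mod 8); ε·ε+αω+βω = 0·1+9·1+16·1 ≡ 1  ⇒  (a,b)_2 = -1.
v=31: a=31^0·(≡2), b=31^-2·(≡15) mod 31; (2|31)=+1, (15|31)=-1; (−1)^{0·-2·15}·(+1)^-2·(-1)^0 = +1.
v=23: a=23^0·(≡1), b=23^2·(≡13) mod 23; (1|23)=+1, (13|23)=+1; (−1)^{0·2·11}·(+1)^2·(+1)^0 = +1.
v=19: a=19^-2·(≡9), b=19^1·(≡4) mod 19; (9|19)=+1, (4|19)=+1; (−1)^{-2·1·9}·(+1)^1·(+1)^-2 = +1.
v=5: a=5^0·(≡2), b=5^-2·(≡1) mod 5; (2|5)=-1, (1|5)=+1; (−1)^{0·-2·2}·(-1)^-2·(+1)^0 = +1.
v=7: a=7^4·(≡3), b=7^7·(≡6) mod 7; (3|7)=-1, (6|7)=-1; (−1)^{4·7·3}·(-1)^7·(-1)^4 = -1.
|Ram(-22, -4389)| = 4, even; anisotropic at {2, 3, 7, ∞}.

[2, 3, 7, inf]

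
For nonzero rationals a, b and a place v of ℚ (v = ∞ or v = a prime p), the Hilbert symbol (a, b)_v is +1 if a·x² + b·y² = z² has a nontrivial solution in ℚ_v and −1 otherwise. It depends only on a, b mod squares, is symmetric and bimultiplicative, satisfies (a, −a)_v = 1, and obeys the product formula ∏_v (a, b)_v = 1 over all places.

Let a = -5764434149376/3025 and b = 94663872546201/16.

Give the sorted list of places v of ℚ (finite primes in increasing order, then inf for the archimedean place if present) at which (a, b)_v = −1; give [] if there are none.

Mod squares: a ≡ -8211, b ≡ 156009. Check v ∈ {∞, 2, 3, 5, 7, 11, 17, 19, 23}.
v=3: a=3^5·(≡2), b=3^5·(≡1) mod 3; (2|3)=-1, (1|3)=+1; (−1)^{5·5·1}·(-1)^5·(+1)^5 = +1.
v=19: a=19^0·(≡1), b=19^1·(≡14) mod 19; (1|19)=+1, (14|19)=-1; (−1)^{0·1·9}·(+1)^1·(-1)^0 = +1.
v=∞: -8211 < 0 and 156009 > 0  ⇒  (a,b)_∞ = +1.
v=7: a=7^1·(≡3), b=7^3·(≡5) mod 7; (3|7)=-1, (5|7)=-1; (−1)^{1·3·3}·(-1)^3·(-1)^1 = -1.
v=5: a=5^-2·(≡4), b=5^0·(≡1) mod 5; (4|5)=+1, (1|5)=+1; (−1)^{-2·0·2}·(+1)^0·(+1)^-2 = +1.
v=2: v_2(a)=14, v_2(b)=-4; units ≡ 5, 1 (mod 8); ε·ε+αω+βω = 0·0+14·0+-4·1 ≡ 0  ⇒  (a,b)_2 = +1.
v=23: a=23^3·(≡19), b=23^3·(≡22) mod 23; (19|23)=-1, (22|23)=-1; (−1)^{3·3·11}·(-1)^3·(-1)^3 = -1.
v=17: a=17^1·(≡3), b=17^3·(≡14) mod 17; (3|17)=-1, (14|17)=-1; (−1)^{1·3·8}·(-1)^3·(-1)^1 = +1.
v=11: a=11^-2·(≡7), b=11^0·(≡7) mod 11; (7|11)=-1, (7|11)=-1; (−1)^{-2·0·5}·(-1)^0·(-1)^-2 = +1.
Ram(-8211, 156009) = {7, 23}; no ℚ_7-point on the conic.

[7, 23]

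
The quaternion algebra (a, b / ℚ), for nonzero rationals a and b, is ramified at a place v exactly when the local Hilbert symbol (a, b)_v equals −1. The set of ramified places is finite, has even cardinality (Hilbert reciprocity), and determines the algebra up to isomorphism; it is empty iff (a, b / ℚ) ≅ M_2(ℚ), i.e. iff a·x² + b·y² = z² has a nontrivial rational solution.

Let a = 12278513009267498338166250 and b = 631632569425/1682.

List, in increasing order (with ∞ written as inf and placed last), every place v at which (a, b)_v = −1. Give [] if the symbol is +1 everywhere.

[2, 11, 13, 31]

Mod squares: a ≡ 228645274, b ≡ 1034594. Check v ∈ {∞, 2, 3, 5, 11, 13, 17, 29, 31, 37, 41}.
v=31: a=31^3·(≡18), b=31^1·(≡16) mod 31; (18|31)=+1, (16|31)=+1; (−1)^{3·1·15}·(+1)^1·(+1)^3 = -1.
v=17: a=17^3·(≡9), b=17^2·(≡15) mod 17; (9|17)=+1, (15|17)=+1; (−1)^{3·2·8}·(+1)^2·(+1)^3 = +1.
v=3: a=3^2·(≡1), b=3^0·(≡2) mod 3; (1|3)=+1, (2|3)=-1; (−1)^{2·0·1}·(+1)^0·(-1)^2 = +1.
v=13: a=13^3·(≡2), b=13^2·(≡2) mod 13; (2|13)=-1, (2|13)=-1; (−1)^{3·2·6}·(-1)^2·(-1)^3 = -1.
v=11: a=11^3·(≡4), b=11^1·(≡5) mod 11; (4|11)=+1, (5|11)=+1; (−1)^{3·1·5}·(+1)^1·(+1)^3 = -1.
v=41: a=41^3·(≡35), b=41^1·(≡38) mod 41; (35|41)=-1, (38|41)=-1; (−1)^{3·1·20}·(-1)^1·(-1)^3 = +1.
v=2: v_2(a)=1, v_2(b)=-1; units ≡ 5, 1 (mod 8); ε·ε+αω+βω = 0·0+1·0+-1·1 ≡ 1  ⇒  (a,b)_2 = -1.
v=37: a=37^1·(≡28), b=37^1·(≡34) mod 37; (28|37)=+1, (34|37)=+1; (−1)^{1·1·18}·(+1)^1·(+1)^1 = +1.
v=29: a=29^0·(≡9), b=29^-2·(≡21) mod 29; (9|29)=+1, (21|29)=-1; (−1)^{0·-2·14}·(+1)^-2·(-1)^0 = +1.
v=5: a=5^4·(≡1), b=5^2·(≡1) mod 5; (1|5)=+1, (1|5)=+1; (−1)^{4·2·2}·(+1)^2·(+1)^4 = +1.
v=∞: 228645274 > 0 and 1034594 > 0  ⇒  (a,b)_∞ = +1.
Ram(228645274, 1034594) = {2, 11, 13, 31}; no ℚ_2-point on the conic.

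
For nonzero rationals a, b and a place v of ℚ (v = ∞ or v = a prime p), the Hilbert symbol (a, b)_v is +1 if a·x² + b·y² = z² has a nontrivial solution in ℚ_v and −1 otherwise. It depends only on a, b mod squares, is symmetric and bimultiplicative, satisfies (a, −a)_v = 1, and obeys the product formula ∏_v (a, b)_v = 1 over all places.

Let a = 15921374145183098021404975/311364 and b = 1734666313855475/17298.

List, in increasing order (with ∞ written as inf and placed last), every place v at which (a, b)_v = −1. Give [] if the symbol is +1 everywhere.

[2, 7, 13, 19]

(a, b) ≡ (24871, 38038) mod (ℚ^×)²; places V = {2, 3, 5, 7, 11, 13, 17, 19, 31, 41, ∞}.
(a,b)_19: α=5, u≡4; β=3, v≡9 (mod 19); (4|19)=+1, (9|19)=+1; sign (−1)^1·+1^3·+1^5 = -1.
(a,b)_31: α=-2, u≡8; β=-2, v≡8 (mod 31); (8|31)=+1, (8|31)=+1; sign (−1)^0·+1^-2·+1^-2 = +1.
(a,b)_∞: sgn(24871)=+, sgn(38038)=+, so +1.
(a,b)_13: α=4, u≡7; β=1, v≡10 (mod 13); (7|13)=-1, (10|13)=+1; sign (−1)^0·-1^1·+1^4 = -1.
(a,b)_2: α=-2, β=-1; u≡7, v≡3 (mod 8); ε(u)ε(v)=1·1, αω(v)=-2·1, βω(u)=-1·0; sum ≡ 1  ⇒  -1.
(a,b)_5: α=2, u≡1; β=2, v≡3 (mod 5); (1|5)=+1, (3|5)=-1; sign (−1)^0·+1^2·-1^2 = +1.
(a,b)_3: α=-4, u≡1; β=-2, v≡1 (mod 3); (1|3)=+1, (1|3)=+1; sign (−1)^0·+1^-2·+1^-4 = +1.
(a,b)_7: α=3, u≡4; β=1, v≡2 (mod 7); (4|7)=+1, (2|7)=+1; sign (−1)^1·+1^1·+1^3 = -1.
(a,b)_41: α=2, u≡32; β=0, v≡32 (mod 41); (32|41)=+1, (32|41)=+1; sign (−1)^0·+1^0·+1^2 = +1.
(a,b)_11: α=1, u≡8; β=3, v≡4 (mod 11); (8|11)=-1, (4|11)=+1; sign (−1)^1·-1^3·+1^1 = +1.
(a,b)_17: α=5, u≡4; β=4, v≡15 (mod 17); (4|17)=+1, (15|17)=+1; sign (−1)^0·+1^4·+1^5 = +1.
|Ram(24871, 38038)| = 4, even; anisotropic at {2, 7, 13, 19}.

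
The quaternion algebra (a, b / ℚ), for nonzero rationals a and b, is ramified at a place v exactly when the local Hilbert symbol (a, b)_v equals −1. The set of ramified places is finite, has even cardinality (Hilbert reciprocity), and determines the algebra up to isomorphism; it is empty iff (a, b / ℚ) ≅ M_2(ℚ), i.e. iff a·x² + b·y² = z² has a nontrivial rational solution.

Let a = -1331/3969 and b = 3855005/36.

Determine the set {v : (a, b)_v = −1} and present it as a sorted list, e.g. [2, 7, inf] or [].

Mod squares: a ≡ -11, b ≡ 3855005. Check v ∈ {∞, 2, 3, 5, 7, 11, 17, 19, 31}.
v=5: a=5^0·(≡1), b=5^1·(≡1) mod 5; (1|5)=+1, (1|5)=+1; (−1)^{0·1·2}·(+1)^1·(+1)^0 = +1.
v=17: a=17^0·(≡10), b=17^1·(≡1) mod 17; (10|17)=-1, (1|17)=+1; (−1)^{0·1·8}·(-1)^1·(+1)^0 = -1.
v=2: v_2(a)=0, v_2(b)=-2; units ≡ 5, 5 (mod 8); ε·ε+αω+βω = 0·0+0·1+-2·1 ≡ 0  ⇒  (a,b)_2 = +1.
v=19: a=19^0·(≡10), b=19^1·(≡3) mod 19; (10|19)=-1, (3|19)=-1; (−1)^{0·1·9}·(-1)^1·(-1)^0 = -1.
v=∞: -11 < 0 and 3855005 > 0  ⇒  (a,b)_∞ = +1.
v=3: a=3^-4·(≡1), b=3^-2·(≡2) mod 3; (1|3)=+1, (2|3)=-1; (−1)^{-4·-2·1}·(+1)^-2·(-1)^-4 = +1.
v=11: a=11^3·(≡6), b=11^1·(≡2) mod 11; (6|11)=-1, (2|11)=-1; (−1)^{3·1·5}·(-1)^1·(-1)^3 = -1.
v=31: a=31^0·(≡2), b=31^1·(≡9) mod 31; (2|31)=+1, (9|31)=+1; (−1)^{0·1·15}·(+1)^1·(+1)^0 = +1.
v=7: a=7^-2·(≡5), b=7^1·(≡4) mod 7; (5|7)=-1, (4|7)=+1; (−1)^{-2·1·3}·(-1)^1·(+1)^-2 = -1.
Ram(-11, 3855005) = {7, 11, 17, 19}; no ℚ_7-point on the conic.

[7, 11, 17, 19]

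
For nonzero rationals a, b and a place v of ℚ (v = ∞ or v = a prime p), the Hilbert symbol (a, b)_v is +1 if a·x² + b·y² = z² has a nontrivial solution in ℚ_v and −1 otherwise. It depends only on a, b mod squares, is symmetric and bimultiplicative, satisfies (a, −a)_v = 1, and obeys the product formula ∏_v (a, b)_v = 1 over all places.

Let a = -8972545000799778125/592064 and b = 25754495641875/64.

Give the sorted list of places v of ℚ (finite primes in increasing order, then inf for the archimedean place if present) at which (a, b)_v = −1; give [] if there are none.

[5, 11, 13, 17]

(a, b) ≡ (-95095, 323323) mod (ℚ^×)²; places V = {2, 3, 5, 7, 11, 13, 17, 19, 29, ∞}.
(a,b)_17: α=4, u≡10; β=3, v≡4 (mod 17); (10|17)=-1, (4|17)=+1; sign (−1)^0·-1^3·+1^4 = -1.
(a,b)_11: α=-1, u≡9; β=1, v≡3 (mod 11); (9|11)=+1, (3|11)=+1; sign (−1)^1·+1^1·+1^-1 = -1.
(a,b)_19: α=1, u≡9; β=1, v≡13 (mod 19); (9|19)=+1, (13|19)=-1; sign (−1)^1·+1^1·-1^1 = +1.
(a,b)_29: α=-2, u≡25; β=0, v≡26 (mod 29); (25|29)=+1, (26|29)=-1; sign (−1)^0·+1^0·-1^-2 = +1.
(a,b)_3: α=0, u≡2; β=2, v≡1 (mod 3); (2|3)=-1, (1|3)=+1; sign (−1)^0·-1^2·+1^0 = +1.
(a,b)_13: α=3, u≡1; β=1, v≡6 (mod 13); (1|13)=+1, (6|13)=-1; sign (−1)^0·+1^1·-1^3 = -1.
(a,b)_2: α=-6, β=-6; u≡1, v≡3 (mod 8); ε(u)ε(v)=0·1, αω(v)=-6·1, βω(u)=-6·0; sum ≡ 0  ⇒  +1.
(a,b)_∞: sgn(-95095)=−, sgn(323323)=+, so +1.
(a,b)_5: α=5, u≡4; β=4, v≡3 (mod 5); (4|5)=+1, (3|5)=-1; sign (−1)^0·+1^4·-1^5 = -1.
(a,b)_7: α=7, u≡1; β=3, v≡3 (mod 7); (1|7)=+1, (3|7)=-1; sign (−1)^1·+1^3·-1^7 = +1.
Ram(-95095, 323323) = {5, 11, 13, 17}; no ℚ_5-point on the conic.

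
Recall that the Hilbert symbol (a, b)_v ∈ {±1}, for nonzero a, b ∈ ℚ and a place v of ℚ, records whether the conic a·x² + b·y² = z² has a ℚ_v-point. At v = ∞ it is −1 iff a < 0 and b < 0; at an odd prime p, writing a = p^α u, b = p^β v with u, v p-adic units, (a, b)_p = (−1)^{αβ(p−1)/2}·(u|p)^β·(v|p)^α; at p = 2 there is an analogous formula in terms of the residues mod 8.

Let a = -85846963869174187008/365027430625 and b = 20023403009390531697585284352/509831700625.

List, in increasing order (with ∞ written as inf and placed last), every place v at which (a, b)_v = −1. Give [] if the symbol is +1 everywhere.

[19, 29]

(a, b) ≡ (-17, 6097917) mod (ℚ^×)²; places V = {2, 3, 5, 7, 11, 13, 17, 19, 29, 31, ∞}.
(a,b)_19: α=2, u≡14; β=3, v≡10 (mod 19); (14|19)=-1, (10|19)=-1; sign (−1)^0·-1^3·-1^2 = -1.
(a,b)_13: α=-6, u≡12; β=-8, v≡5 (mod 13); (12|13)=+1, (5|13)=-1; sign (−1)^0·+1^-8·-1^-6 = +1.
(a,b)_∞: sgn(-17)=−, sgn(6097917)=+, so +1.
(a,b)_17: α=5, u≡1; β=7, v≡13 (mod 17); (1|17)=+1, (13|17)=+1; sign (−1)^0·+1^7·+1^5 = +1.
(a,b)_31: α=0, u≡1; β=1, v≡12 (mod 31); (1|31)=+1, (12|31)=-1; sign (−1)^0·+1^1·-1^0 = +1.
(a,b)_7: α=4, u≡2; β=5, v≡2 (mod 7); (2|7)=+1, (2|7)=+1; sign (−1)^0·+1^5·+1^4 = +1.
(a,b)_5: α=-4, u≡3; β=-4, v≡2 (mod 5); (3|5)=-1, (2|5)=-1; sign (−1)^0·-1^-4·-1^-4 = +1.
(a,b)_3: α=4, u≡1; β=7, v≡1 (mod 3); (1|3)=+1, (1|3)=+1; sign (−1)^0·+1^7·+1^4 = +1.
(a,b)_11: α=-2, u≡3; β=0, v≡5 (mod 11); (3|11)=+1, (5|11)=+1; sign (−1)^0·+1^0·+1^-2 = +1.
(a,b)_29: α=2, u≡11; β=3, v≡13 (mod 29); (11|29)=-1, (13|29)=+1; sign (−1)^0·-1^3·+1^2 = -1.
(a,b)_2: α=10, β=8; u≡7, v≡5 (mod 8); ε(u)ε(v)=1·0, αω(v)=10·1, βω(u)=8·0; sum ≡ 0  ⇒  +1.
(-17, 6097917 / ℚ) ramifies at {19, 29}: a division algebra.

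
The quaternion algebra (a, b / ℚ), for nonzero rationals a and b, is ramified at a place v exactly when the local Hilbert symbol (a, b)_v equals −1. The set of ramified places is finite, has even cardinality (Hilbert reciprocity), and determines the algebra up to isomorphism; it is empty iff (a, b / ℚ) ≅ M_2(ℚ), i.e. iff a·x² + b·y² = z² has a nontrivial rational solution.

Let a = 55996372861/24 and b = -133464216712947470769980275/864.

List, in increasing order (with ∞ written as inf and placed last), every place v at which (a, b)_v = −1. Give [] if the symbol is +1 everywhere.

[2, 13]

(a, b) ≡ (988494, -7314) mod (ℚ^×)²; places V = {2, 3, 5, 11, 13, 19, 23, 29, 53, ∞}.
(a,b)_23: α=1, u≡19; β=3, v≡13 (mod 23); (19|23)=-1, (13|23)=+1; sign (−1)^1·-1^3·+1^1 = +1.
(a,b)_2: α=-3, β=-5; u≡7, v≡7 (mod 8); ε(u)ε(v)=1·1, αω(v)=-3·0, βω(u)=-5·0; sum ≡ 1  ⇒  -1.
(a,b)_∞: sgn(988494)=+, sgn(-7314)=−, so +1.
(a,b)_19: α=1, u≡1; β=2, v≡17 (mod 19); (1|19)=+1, (17|19)=+1; sign (−1)^0·+1^2·+1^1 = +1.
(a,b)_29: α=1, u≡17; β=2, v≡22 (mod 29); (17|29)=-1, (22|29)=+1; sign (−1)^0·-1^2·+1^1 = +1.
(a,b)_3: α=-1, u≡2; β=-3, v≡1 (mod 3); (2|3)=-1, (1|3)=+1; sign (−1)^1·-1^-3·+1^-1 = +1.
(a,b)_53: α=2, u≡9; β=5, v≡23 (mod 53); (9|53)=+1, (23|53)=-1; sign (−1)^0·+1^5·-1^2 = +1.
(a,b)_5: α=0, u≡4; β=2, v≡1 (mod 5); (4|5)=+1, (1|5)=+1; sign (−1)^0·+1^2·+1^0 = +1.
(a,b)_11: α=2, u≡4; β=2, v≡3 (mod 11); (4|11)=+1, (3|11)=+1; sign (−1)^0·+1^2·+1^2 = +1.
(a,b)_13: α=1, u≡4; β=4, v≡5 (mod 13); (4|13)=+1, (5|13)=-1; sign (−1)^0·+1^4·-1^1 = -1.
|Ram(988494, -7314)| = 2, even; anisotropic at {2, 13}.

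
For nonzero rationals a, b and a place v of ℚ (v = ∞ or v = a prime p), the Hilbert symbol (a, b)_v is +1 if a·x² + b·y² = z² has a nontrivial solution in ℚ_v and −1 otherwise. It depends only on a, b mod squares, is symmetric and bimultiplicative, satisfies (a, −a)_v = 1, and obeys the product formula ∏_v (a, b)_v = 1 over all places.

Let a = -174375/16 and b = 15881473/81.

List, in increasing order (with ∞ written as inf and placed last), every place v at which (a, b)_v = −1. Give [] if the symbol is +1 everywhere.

[29, 37]

(a, b) ≡ (-31, 43993) mod (ℚ^×)²; places V = {2, 3, 5, 19, 29, 31, 37, 41, ∞}.
(a,b)_5: α=4, u≡1; β=0, v≡3 (mod 5); (1|5)=+1, (3|5)=-1; sign (−1)^0·+1^0·-1^4 = +1.
(a,b)_29: α=0, u≡11; β=1, v≡24 (mod 29); (11|29)=-1, (24|29)=+1; sign (−1)^0·-1^1·+1^0 = -1.
(a,b)_31: α=1, u≡3; β=0, v≡14 (mod 31); (3|31)=-1, (14|31)=+1; sign (−1)^0·-1^0·+1^1 = +1.
(a,b)_41: α=0, u≡5; β=1, v≡15 (mod 41); (5|41)=+1, (15|41)=-1; sign (−1)^0·+1^1·-1^0 = +1.
(a,b)_∞: sgn(-31)=−, sgn(43993)=+, so +1.
(a,b)_19: α=0, u≡4; β=2, v≡13 (mod 19); (4|19)=+1, (13|19)=-1; sign (−1)^0·+1^2·-1^0 = +1.
(a,b)_2: α=-4, β=0; u≡1, v≡1 (mod 8); ε(u)ε(v)=0·0, αω(v)=-4·0, βω(u)=0·0; sum ≡ 0  ⇒  +1.
(a,b)_3: α=2, u≡2; β=-4, v≡1 (mod 3); (2|3)=-1, (1|3)=+1; sign (−1)^0·-1^-4·+1^2 = +1.
(a,b)_37: α=0, u≡5; β=1, v≡20 (mod 37); (5|37)=-1, (20|37)=-1; sign (−1)^0·-1^1·-1^0 = -1.
|Ram(-31, 43993)| = 2, even; anisotropic at {29, 37}.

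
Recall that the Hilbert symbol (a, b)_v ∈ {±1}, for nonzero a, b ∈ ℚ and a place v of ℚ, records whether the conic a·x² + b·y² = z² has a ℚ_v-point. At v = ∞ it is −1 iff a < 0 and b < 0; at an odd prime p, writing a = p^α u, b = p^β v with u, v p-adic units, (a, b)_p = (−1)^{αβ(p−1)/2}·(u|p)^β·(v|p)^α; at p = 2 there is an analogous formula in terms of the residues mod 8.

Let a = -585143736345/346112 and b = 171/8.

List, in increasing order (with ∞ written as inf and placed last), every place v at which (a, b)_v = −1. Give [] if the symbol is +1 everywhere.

Mod squares: a ≡ -74290, b ≡ 38. Check v ∈ {∞, 2, 3, 5, 7, 13, 17, 19, 23}.
v=7: a=7^4·(≡2), b=7^0·(≡3) mod 7; (2|7)=+1, (3|7)=-1; (−1)^{4·0·3}·(+1)^0·(-1)^4 = +1.
v=13: a=13^-2·(≡2), b=13^0·(≡10) mod 13; (2|13)=-1, (10|13)=+1; (−1)^{-2·0·6}·(-1)^0·(+1)^-2 = +1.
v=23: a=23^1·(≡18), b=23^0·(≡7) mod 23; (18|23)=+1, (7|23)=-1; (−1)^{1·0·11}·(+1)^0·(-1)^1 = -1.
v=2: v_2(a)=-11, v_2(b)=-3; units ≡ 7, 3 (mod 8); ε·ε+αω+βω = 1·1+-11·1+-3·0 ≡ 0  ⇒  (a,b)_2 = +1.
v=17: a=17^1·(≡4), b=17^0·(≡15) mod 17; (4|17)=+1, (15|17)=+1; (−1)^{1·0·8}·(+1)^0·(+1)^1 = +1.
v=5: a=5^1·(≡3), b=5^0·(≡2) mod 5; (3|5)=-1, (2|5)=-1; (−1)^{1·0·2}·(-1)^0·(-1)^1 = -1.
v=3: a=3^8·(≡2), b=3^2·(≡2) mod 3; (2|3)=-1, (2|3)=-1; (−1)^{8·2·1}·(-1)^2·(-1)^8 = +1.
v=∞: -74290 < 0 and 38 > 0  ⇒  (a,b)_∞ = +1.
v=19: a=19^1·(≡1), b=19^1·(≡13) mod 19; (1|19)=+1, (13|19)=-1; (−1)^{1·1·9}·(+1)^1·(-1)^1 = +1.
|Ram(-74290, 38)| = 2, even; anisotropic at {5, 23}.

[5, 23]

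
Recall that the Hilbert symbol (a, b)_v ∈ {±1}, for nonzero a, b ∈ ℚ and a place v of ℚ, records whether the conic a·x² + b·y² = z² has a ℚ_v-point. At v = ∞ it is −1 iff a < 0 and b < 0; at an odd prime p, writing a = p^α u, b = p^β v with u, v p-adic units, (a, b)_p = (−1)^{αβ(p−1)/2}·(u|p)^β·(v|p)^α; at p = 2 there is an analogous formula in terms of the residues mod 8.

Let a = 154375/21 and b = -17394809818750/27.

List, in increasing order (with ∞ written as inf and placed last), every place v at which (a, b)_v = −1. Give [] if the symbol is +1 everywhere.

[5, 13]

Mod squares: a ≡ 5187, b ≡ -570. Check v ∈ {∞, 2, 3, 5, 7, 13, 19}.
v=3: a=3^-1·(≡1), b=3^-3·(≡2) mod 3; (1|3)=+1, (2|3)=-1; (−1)^{-1·-3·1}·(+1)^-3·(-1)^-1 = +1.
v=7: a=7^-1·(≡6), b=7^4·(≡1) mod 7; (6|7)=-1, (1|7)=+1; (−1)^{-1·4·3}·(-1)^4·(+1)^-1 = +1.
v=5: a=5^4·(≡2), b=5^5·(≡4) mod 5; (2|5)=-1, (4|5)=+1; (−1)^{4·5·2}·(-1)^5·(+1)^4 = -1.
v=13: a=13^1·(≡4), b=13^2·(≡8) mod 13; (4|13)=+1, (8|13)=-1; (−1)^{1·2·6}·(+1)^2·(-1)^1 = -1.
v=∞: 5187 > 0 and -570 < 0  ⇒  (a,b)_∞ = +1.
v=19: a=19^1·(≡6), b=19^3·(≡3) mod 19; (6|19)=+1, (3|19)=-1; (−1)^{1·3·9}·(+1)^3·(-1)^1 = +1.
v=2: v_2(a)=0, v_2(b)=1; units ≡ 3, 3 (mod 8); ε·ε+αω+βω = 1·1+0·1+1·1 ≡ 0  ⇒  (a,b)_2 = +1.
Ram(5187, -570) = {5, 13}; no ℚ_5-point on the conic.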